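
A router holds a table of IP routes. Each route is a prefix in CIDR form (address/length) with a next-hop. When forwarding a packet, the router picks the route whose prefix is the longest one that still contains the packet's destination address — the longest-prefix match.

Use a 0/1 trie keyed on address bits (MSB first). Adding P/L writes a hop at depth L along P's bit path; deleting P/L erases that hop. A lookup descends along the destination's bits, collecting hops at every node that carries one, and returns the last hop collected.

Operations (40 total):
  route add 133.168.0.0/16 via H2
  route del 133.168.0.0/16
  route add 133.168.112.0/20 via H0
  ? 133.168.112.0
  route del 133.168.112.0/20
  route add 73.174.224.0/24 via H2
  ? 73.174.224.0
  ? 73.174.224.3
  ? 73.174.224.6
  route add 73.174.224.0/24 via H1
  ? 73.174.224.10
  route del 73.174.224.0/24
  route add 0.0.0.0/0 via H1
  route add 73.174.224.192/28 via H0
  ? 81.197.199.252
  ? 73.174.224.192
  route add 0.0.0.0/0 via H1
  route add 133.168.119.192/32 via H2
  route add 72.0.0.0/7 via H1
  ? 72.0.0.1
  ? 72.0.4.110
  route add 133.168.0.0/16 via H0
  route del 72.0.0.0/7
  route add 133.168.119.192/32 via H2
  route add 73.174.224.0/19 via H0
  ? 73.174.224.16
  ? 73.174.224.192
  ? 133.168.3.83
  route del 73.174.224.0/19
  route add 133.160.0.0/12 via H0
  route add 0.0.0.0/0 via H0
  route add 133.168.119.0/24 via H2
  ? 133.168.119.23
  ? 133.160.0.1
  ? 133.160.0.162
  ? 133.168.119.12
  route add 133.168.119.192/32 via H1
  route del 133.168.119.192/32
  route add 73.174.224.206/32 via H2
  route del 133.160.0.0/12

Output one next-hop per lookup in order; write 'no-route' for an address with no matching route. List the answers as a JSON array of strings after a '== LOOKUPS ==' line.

Process each operation:
  + 133.168.0.0/16 (H2) depth=16
  - 133.168.0.0/16 clear@16
  + 133.168.112.0/20 (H0) depth=20
  Q 133.168.112.0: descend 10000101101010000111 ; hops seen [H0] ; pick H0
  - 133.168.112.0/20 clear@20
  + 73.174.224.0/24 (H2) depth=24
  Q 73.174.224.0: descend 010010011010111011100000 ; hops seen [H2] ; pick H2
  Q 73.174.224.3: descend 010010011010111011100000 ; hops seen [H2] ; pick H2
  Q 73.174.224.6: descend 010010011010111011100000 ; hops seen [H2] ; pick H2
  + 73.174.224.0/24 (H1) depth=24
  Q 73.174.224.10: descend 010010011010111011100000 ; hops seen [H1] ; pick H1
  - 73.174.224.0/24 clear@24
  + 0.0.0.0/0 (H1) depth=0
  + 73.174.224.192/28 (H0) depth=28
  Q 81.197.199.252: descend 010 ; hops seen [H1] ; pick H1
  Q 73.174.224.192: descend 0100100110101110111000001100 ; hops seen [H1,H0] ; pick H0
  + 0.0.0.0/0 (H1) depth=0
  + 133.168.119.192/32 (H2) depth=32
  + 72.0.0.0/7 (H1) depth=7
  Q 72.0.0.1: descend 0100100 ; hops seen [H1,H1] ; pick H1
  Q 72.0.4.110: descend 0100100 ; hops seen [H1,H1] ; pick H1
  + 133.168.0.0/16 (H0) depth=16
  - 72.0.0.0/7 clear@7
  + 133.168.119.192/32 (H2) depth=32
  + 73.174.224.0/19 (H0) depth=19
  Q 73.174.224.16: descend 010010011010111011100000 ; hops seen [H1,H0] ; pick H0
  Q 73.174.224.192: descend 0100100110101110111000001100 ; hops seen [H1,H0,H0] ; pick H0
  Q 133.168.3.83: descend 10000101101010000 ; hops seen [H1,H0] ; pick H0
  - 73.174.224.0/19 clear@19
  + 133.160.0.0/12 (H0) depth=12
  + 0.0.0.0/0 (H0) depth=0
  + 133.168.119.0/24 (H2) depth=24
  Q 133.168.119.23: descend 100001011010100001110111 ; hops seen [H0,H0,H0,H2] ; pick H2
  Q 133.160.0.1: descend 100001011010 ; hops seen [H0,H0] ; pick H0
  Q 133.160.0.162: descend 100001011010 ; hops seen [H0,H0] ; pick H0
  Q 133.168.119.12: descend 100001011010100001110111 ; hops seen [H0,H0,H0,H2] ; pick H2
  + 133.168.119.192/32 (H1) depth=32
  - 133.168.119.192/32 clear@32
  + 73.174.224.206/32 (H2) depth=32
  - 133.160.0.0/12 clear@12

== LOOKUPS ==
["H0","H2","H2","H2","H1","H1","H0","H1","H1","H0","H0","H0","H2","H0","H0","H2"]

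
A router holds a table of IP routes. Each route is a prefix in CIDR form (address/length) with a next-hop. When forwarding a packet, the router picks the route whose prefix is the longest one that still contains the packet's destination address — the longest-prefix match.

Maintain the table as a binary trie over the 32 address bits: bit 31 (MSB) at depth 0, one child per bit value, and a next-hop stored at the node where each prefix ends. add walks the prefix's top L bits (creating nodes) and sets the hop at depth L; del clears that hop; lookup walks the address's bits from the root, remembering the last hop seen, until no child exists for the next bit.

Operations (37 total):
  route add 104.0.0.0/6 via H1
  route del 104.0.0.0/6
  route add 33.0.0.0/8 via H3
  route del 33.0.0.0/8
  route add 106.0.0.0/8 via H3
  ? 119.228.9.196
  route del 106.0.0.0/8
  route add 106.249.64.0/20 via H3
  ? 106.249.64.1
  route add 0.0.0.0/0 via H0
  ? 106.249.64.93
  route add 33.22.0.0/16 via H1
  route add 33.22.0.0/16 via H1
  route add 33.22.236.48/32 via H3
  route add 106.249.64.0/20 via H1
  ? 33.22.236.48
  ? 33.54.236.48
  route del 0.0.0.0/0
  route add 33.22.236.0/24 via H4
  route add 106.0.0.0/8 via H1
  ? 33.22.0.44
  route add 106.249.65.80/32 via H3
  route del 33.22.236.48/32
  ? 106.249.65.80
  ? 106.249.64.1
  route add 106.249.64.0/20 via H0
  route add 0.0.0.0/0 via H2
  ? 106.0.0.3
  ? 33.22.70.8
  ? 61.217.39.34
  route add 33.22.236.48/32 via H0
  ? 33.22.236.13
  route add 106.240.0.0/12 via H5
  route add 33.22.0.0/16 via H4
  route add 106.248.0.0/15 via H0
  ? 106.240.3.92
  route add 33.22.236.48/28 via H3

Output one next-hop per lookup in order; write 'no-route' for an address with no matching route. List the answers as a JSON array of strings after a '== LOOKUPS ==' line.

Apply in order:
  add 104.0.0.0/6 -> H1 at depth 6
  - 104.0.0.0/6 clear@6
  add 33.0.0.0/8 -> H3 at depth 8
  - 33.0.0.0/8 clear@8
  add 106.0.0.0/8 -> H3 at depth 8
  lookup 119.228.9.196: bits 011 walk d0:-→d1:-→d2:-→d3:- -> no-route
  - 106.0.0.0/8 clear@8
  add 106.249.64.0/20 -> H3 at depth 20
  lookup 106.249.64.1: bits 01101010111110010100 walk d0:-→d1:-→d2:-→d3:-→d4:-→d5:-→d6:-→d7:-→d8:-→d9:-→d10:-→d11:-→d12:-→d13:-→d14:-→d15:-→d16:-→d17:-→d18:-→d19:-→d20:H3 -> H3
  add 0.0.0.0/0 -> H0 at depth 0
  lookup 106.249.64.93: bits 01101010111110010100 walk d0:H0→d1:-→d2:-→d3:-→d4:-→d5:-→d6:-→d7:-→d8:-→d9:-→d10:-→d11:-→d12:-→d13:-→d14:-→d15:-→d16:-→d17:-→d18:-→d19:-→d20:H3 -> H3
  add 33.22.0.0/16 -> H1 at depth 16
  add 33.22.0.0/16 -> H1 at depth 16
  add 33.22.236.48/32 -> H3 at depth 32
  add 106.249.64.0/20 -> H1 at depth 20
  lookup 33.22.236.48: bits 00100001000101101110110000110000 walk d0:H0→d1:-→d2:-→d3:-→d4:-→d5:-→d6:-→d7:-→d8:-→d9:-→d10:-→d11:-→d12:-→d13:-→d14:-→d15:-→d16:H1→d17:-→d18:-→d19:-→d20:-→d21:-→d22:-→d23:-→d24:-→d25:-→d26:-→d27:-→d28:-→d29:-→d30:-→d31:-→d32:H3 -> H3
  lookup 33.54.236.48: bits 0010000100 walk d0:H0→d1:-→d2:-→d3:-→d4:-→d5:-→d6:-→d7:-→d8:-→d9:-→d10:- -> H0
  - 0.0.0.0/0 clear@0
  add 33.22.236.0/24 -> H4 at depth 24
  add 106.0.0.0/8 -> H1 at depth 8
  lookup 33.22.0.44: bits 0010000100010110 walk d0:-→d1:-→d2:-→d3:-→d4:-→d5:-→d6:-→d7:-→d8:-→d9:-→d10:-→d11:-→d12:-→d13:-→d14:-→d15:-→d16:H1 -> H1
  add 106.249.65.80/32 -> H3 at depth 32
  - 33.22.236.48/32 clear@32
  lookup 106.249.65.80: bits 01101010111110010100000101010000 walk d0:-→d1:-→d2:-→d3:-→d4:-→d5:-→d6:-→d7:-→d8:H1→d9:-→d10:-→d11:-→d12:-→d13:-→d14:-→d15:-→d16:-→d17:-→d18:-→d19:-→d20:H1→d21:-→d22:-→d23:-→d24:-→d25:-→d26:-→d27:-→d28:-→d29:-→d30:-→d31:-→d32:H3 -> H3
  lookup 106.249.64.1: bits 01101010111110010100000 walk d0:-→d1:-→d2:-→d3:-→d4:-→d5:-→d6:-→d7:-→d8:H1→d9:-→d10:-→d11:-→d12:-→d13:-→d14:-→d15:-→d16:-→d17:-→d18:-→d19:-→d20:H1→d21:-→d22:-→d23:- -> H1
  add 106.249.64.0/20 -> H0 at depth 20
  add 0.0.0.0/0 -> H2 at depth 0
  lookup 106.0.0.3: bits 01101010 walk d0:H2→d1:-→d2:-→d3:-→d4:-→d5:-→d6:-→d7:-→d8:H1 -> H1
  lookup 33.22.70.8: bits 0010000100010110 walk d0:H2→d1:-→d2:-→d3:-→d4:-→d5:-→d6:-→d7:-→d8:-→d9:-→d10:-→d11:-→d12:-→d13:-→d14:-→d15:-→d16:H1 -> H1
  lookup 61.217.39.34: bits 001 walk d0:H2→d1:-→d2:-→d3:- -> H2
  add 33.22.236.48/32 -> H0 at depth 32
  lookup 33.22.236.13: bits 00100001000101101110110000 walk d0:H2→d1:-→d2:-→d3:-→d4:-→d5:-→d6:-→d7:-→d8:-→d9:-→d10:-→d11:-→d12:-→d13:-→d14:-→d15:-→d16:H1→d17:-→d18:-→d19:-→d20:-→d21:-→d22:-→d23:-→d24:H4→d25:-→d26:- -> H4
  add 106.240.0.0/12 -> H5 at depth 12
  add 33.22.0.0/16 -> H4 at depth 16
  add 106.248.0.0/15 -> H0 at depth 15
  lookup 106.240.3.92: bits 011010101111 walk d0:H2→d1:-→d2:-→d3:-→d4:-→d5:-→d6:-→d7:-→d8:H1→d9:-→d10:-→d11:-→d12:H5 -> H5
  add 33.22.236.48/28 -> H3 at depth 28

== LOOKUPS ==
["no-route","H3","H3","H3","H0","H1","H3","H1","H1","H1","H2","H4","H5"]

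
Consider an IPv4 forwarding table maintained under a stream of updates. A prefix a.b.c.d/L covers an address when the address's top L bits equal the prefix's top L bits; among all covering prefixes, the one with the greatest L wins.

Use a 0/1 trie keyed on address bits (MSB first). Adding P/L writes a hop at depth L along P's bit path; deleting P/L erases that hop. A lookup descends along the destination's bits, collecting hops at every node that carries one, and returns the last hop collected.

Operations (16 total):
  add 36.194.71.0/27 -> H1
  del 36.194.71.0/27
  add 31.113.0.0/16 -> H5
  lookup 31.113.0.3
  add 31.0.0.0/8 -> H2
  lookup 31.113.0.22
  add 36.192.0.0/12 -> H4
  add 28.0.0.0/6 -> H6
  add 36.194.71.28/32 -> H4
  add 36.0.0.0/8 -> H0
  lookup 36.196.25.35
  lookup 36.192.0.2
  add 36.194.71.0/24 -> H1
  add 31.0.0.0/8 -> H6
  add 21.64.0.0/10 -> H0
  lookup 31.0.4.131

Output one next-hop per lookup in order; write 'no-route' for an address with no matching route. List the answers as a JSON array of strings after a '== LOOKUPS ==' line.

Trace:
  + 36.194.71.0/27 (H1) depth=27
  - 36.194.71.0/27 clear@27
  + 31.113.0.0/16 (H5) depth=16
  Q 31.113.0.3: descend 0001111101110001 ; hops seen [H5] ; pick H5
  + 31.0.0.0/8 (H2) depth=8
  Q 31.113.0.22: descend 0001111101110001 ; hops seen [H2,H5] ; pick H5
  + 36.192.0.0/12 (H4) depth=12
  + 28.0.0.0/6 (H6) depth=6
  + 36.194.71.28/32 (H4) depth=32
  + 36.0.0.0/8 (H0) depth=8
  Q 36.196.25.35: descend 0010010011000 ; hops seen [H0,H4] ; pick H4
  Q 36.192.0.2: descend 00100100110000 ; hops seen [H0,H4] ; pick H4
  + 36.194.71.0/24 (H1) depth=24
  + 31.0.0.0/8 (H6) depth=8
  + 21.64.0.0/10 (H0) depth=10
  Q 31.0.4.131: descend 000111110 ; hops seen [H6,H6] ; pick H6

== LOOKUPS ==
["H5","H5","H4","H4","H6"]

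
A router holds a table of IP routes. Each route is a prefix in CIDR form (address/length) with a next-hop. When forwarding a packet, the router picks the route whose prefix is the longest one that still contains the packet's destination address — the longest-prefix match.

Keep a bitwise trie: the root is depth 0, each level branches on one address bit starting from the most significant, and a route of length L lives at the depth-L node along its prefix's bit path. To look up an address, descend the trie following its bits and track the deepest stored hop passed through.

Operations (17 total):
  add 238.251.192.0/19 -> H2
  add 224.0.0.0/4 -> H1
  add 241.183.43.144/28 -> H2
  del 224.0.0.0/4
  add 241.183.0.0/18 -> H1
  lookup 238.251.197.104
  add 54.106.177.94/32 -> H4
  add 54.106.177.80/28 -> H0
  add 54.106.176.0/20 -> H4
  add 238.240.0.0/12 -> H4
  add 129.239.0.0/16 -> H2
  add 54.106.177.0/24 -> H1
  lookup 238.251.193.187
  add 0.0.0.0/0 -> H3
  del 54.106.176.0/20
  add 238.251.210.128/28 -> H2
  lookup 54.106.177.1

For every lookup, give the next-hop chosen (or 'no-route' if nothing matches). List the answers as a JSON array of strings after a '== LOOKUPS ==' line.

Apply in order:
  add 238.251.192.0/19 -> H2 at depth 19
  add 224.0.0.0/4 -> H1 at depth 4
  add 241.183.43.144/28 -> H2 at depth 28
  del 224.0.0.0/4 (clear depth 4)
  add 241.183.0.0/18 -> H1 at depth 18
  lookup 238.251.197.104: bits 1110111011111011110 walk d0:-→d1:-→d2:-→d3:-→d4:-→d5:-→d6:-→d7:-→d8:-→d9:-→d10:-→d11:-→d12:-→d13:-→d14:-→d15:-→d16:-→d17:-→d18:-→d19:H2 -> H2
  add 54.106.177.94/32 -> H4 at depth 32
  add 54.106.177.80/28 -> H0 at depth 28
  add 54.106.176.0/20 -> H4 at depth 20
  add 238.240.0.0/12 -> H4 at depth 12
  add 129.239.0.0/16 -> H2 at depth 16
  add 54.106.177.0/24 -> H1 at depth 24
  lookup 238.251.193.187: bits 1110111011111011110 walk d0:-→d1:-→d2:-→d3:-→d4:-→d5:-→d6:-→d7:-→d8:-→d9:-→d10:-→d11:-→d12:H4→d13:-→d14:-→d15:-→d16:-→d17:-→d18:-→d19:H2 -> H2
  add 0.0.0.0/0 -> H3 at depth 0
  del 54.106.176.0/20 (clear depth 20)
  add 238.251.210.128/28 -> H2 at depth 28
  lookup 54.106.177.1: bits 0011011001101010101100010 walk d0:H3→d1:-→d2:-→d3:-→d4:-→d5:-→d6:-→d7:-→d8:-→d9:-→d10:-→d11:-→d12:-→d13:-→d14:-→d15:-→d16:-→d17:-→d18:-→d19:-→d20:-→d21:-→d22:-→d23:-→d24:H1→d25:- -> H1

== LOOKUPS ==
["H2","H2","H1"]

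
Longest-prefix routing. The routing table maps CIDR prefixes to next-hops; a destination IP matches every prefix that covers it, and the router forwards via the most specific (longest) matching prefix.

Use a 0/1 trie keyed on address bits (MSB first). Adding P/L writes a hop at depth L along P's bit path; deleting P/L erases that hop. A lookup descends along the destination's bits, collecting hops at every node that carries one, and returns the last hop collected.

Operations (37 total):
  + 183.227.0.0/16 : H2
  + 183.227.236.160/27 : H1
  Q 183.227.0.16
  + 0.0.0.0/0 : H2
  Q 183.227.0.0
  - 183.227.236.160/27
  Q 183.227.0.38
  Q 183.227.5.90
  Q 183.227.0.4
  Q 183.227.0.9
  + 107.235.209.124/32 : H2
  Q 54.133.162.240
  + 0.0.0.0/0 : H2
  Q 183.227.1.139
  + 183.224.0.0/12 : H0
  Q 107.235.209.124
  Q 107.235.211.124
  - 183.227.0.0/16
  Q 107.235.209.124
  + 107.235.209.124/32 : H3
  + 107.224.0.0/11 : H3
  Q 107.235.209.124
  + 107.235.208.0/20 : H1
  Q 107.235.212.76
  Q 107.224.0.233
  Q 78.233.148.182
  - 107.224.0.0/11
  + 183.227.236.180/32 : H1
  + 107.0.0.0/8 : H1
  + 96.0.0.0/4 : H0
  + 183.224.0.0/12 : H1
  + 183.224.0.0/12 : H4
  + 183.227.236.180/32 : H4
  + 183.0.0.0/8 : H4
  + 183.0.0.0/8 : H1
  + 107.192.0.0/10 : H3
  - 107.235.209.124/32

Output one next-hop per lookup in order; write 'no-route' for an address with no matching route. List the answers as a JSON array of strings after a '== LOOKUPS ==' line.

Apply in order:
  + 183.227.0.0/16 (H2) depth=16
  + 183.227.236.160/27 (H1) depth=27
  lookup 183.227.0.16: bits 1011011111100011 walk d0:-→d1:-→d2:-→d3:-→d4:-→d5:-→d6:-→d7:-→d8:-→d9:-→d10:-→d11:-→d12:-→d13:-→d14:-→d15:-→d16:H2 -> H2
  + 0.0.0.0/0 (H2) depth=0
  lookup 183.227.0.0: bits 1011011111100011 walk d0:H2→d1:-→d2:-→d3:-→d4:-→d5:-→d6:-→d7:-→d8:-→d9:-→d10:-→d11:-→d12:-→d13:-→d14:-→d15:-→d16:H2 -> H2
  - 183.227.236.160/27 clear@27
  lookup 183.227.0.38: bits 1011011111100011 walk d0:H2→d1:-→d2:-→d3:-→d4:-→d5:-→d6:-→d7:-→d8:-→d9:-→d10:-→d11:-→d12:-→d13:-→d14:-→d15:-→d16:H2 -> H2
  lookup 183.227.5.90: bits 1011011111100011 walk d0:H2→d1:-→d2:-→d3:-→d4:-→d5:-→d6:-→d7:-→d8:-→d9:-→d10:-→d11:-→d12:-→d13:-→d14:-→d15:-→d16:H2 -> H2
  lookup 183.227.0.4: bits 1011011111100011 walk d0:H2→d1:-→d2:-→d3:-→d4:-→d5:-→d6:-→d7:-→d8:-→d9:-→d10:-→d11:-→d12:-→d13:-→d14:-→d15:-→d16:H2 -> H2
  lookup 183.227.0.9: bits 1011011111100011 walk d0:H2→d1:-→d2:-→d3:-→d4:-→d5:-→d6:-→d7:-→d8:-→d9:-→d10:-→d11:-→d12:-→d13:-→d14:-→d15:-→d16:H2 -> H2
  + 107.235.209.124/32 (H2) depth=32
  lookup 54.133.162.240: bits 0 walk d0:H2→d1:- -> H2
  + 0.0.0.0/0 (H2) depth=0
  lookup 183.227.1.139: bits 1011011111100011 walk d0:H2→d1:-→d2:-→d3:-→d4:-→d5:-→d6:-→d7:-→d8:-→d9:-→d10:-→d11:-→d12:-→d13:-→d14:-→d15:-→d16:H2 -> H2
  + 183.224.0.0/12 (H0) depth=12
  lookup 107.235.209.124: bits 01101011111010111101000101111100 walk d0:H2→d1:-→d2:-→d3:-→d4:-→d5:-→d6:-→d7:-→d8:-→d9:-→d10:-→d11:-→d12:-→d13:-→d14:-→d15:-→d16:-→d17:-→d18:-→d19:-→d20:-→d21:-→d22:-→d23:-→d24:-→d25:-→d26:-→d27:-→d28:-→d29:-→d30:-→d31:-→d32:H2 -> H2
  lookup 107.235.211.124: bits 0110101111101011110100 walk d0:H2→d1:-→d2:-→d3:-→d4:-→d5:-→d6:-→d7:-→d8:-→d9:-→d10:-→d11:-→d12:-→d13:-→d14:-→d15:-→d16:-→d17:-→d18:-→d19:-→d20:-→d21:-→d22:- -> H2
  - 183.227.0.0/16 clear@16
  lookup 107.235.209.124: bits 01101011111010111101000101111100 walk d0:H2→d1:-→d2:-→d3:-→d4:-→d5:-→d6:-→d7:-→d8:-→d9:-→d10:-→d11:-→d12:-→d13:-→d14:-→d15:-→d16:-→d17:-→d18:-→d19:-→d20:-→d21:-→d22:-→d23:-→d24:-→d25:-→d26:-→d27:-→d28:-→d29:-→d30:-→d31:-→d32:H2 -> H2
  + 107.235.209.124/32 (H3) depth=32
  + 107.224.0.0/11 (H3) depth=11
  lookup 107.235.209.124: bits 01101011111010111101000101111100 walk d0:H2→d1:-→d2:-→d3:-→d4:-→d5:-→d6:-→d7:-→d8:-→d9:-→d10:-→d11:H3→d12:-→d13:-→d14:-→d15:-→d16:-→d17:-→d18:-→d19:-→d20:-→d21:-→d22:-→d23:-→d24:-→d25:-→d26:-→d27:-→d28:-→d29:-→d30:-→d31:-→d32:H3 -> H3
  + 107.235.208.0/20 (H1) depth=20
  lookup 107.235.212.76: bits 011010111110101111010 walk d0:H2→d1:-→d2:-→d3:-→d4:-→d5:-→d6:-→d7:-→d8:-→d9:-→d10:-→d11:H3→d12:-→d13:-→d14:-→d15:-→d16:-→d17:-→d18:-→d19:-→d20:H1→d21:- -> H1
  lookup 107.224.0.233: bits 011010111110 walk d0:H2→d1:-→d2:-→d3:-→d4:-→d5:-→d6:-→d7:-→d8:-→d9:-→d10:-→d11:H3→d12:- -> H3
  lookup 78.233.148.182: bits 01 walk d0:H2→d1:-→d2:- -> H2
  - 107.224.0.0/11 clear@11
  + 183.227.236.180/32 (H1) depth=32
  + 107.0.0.0/8 (H1) depth=8
  + 96.0.0.0/4 (H0) depth=4
  + 183.224.0.0/12 (H1) depth=12
  + 183.224.0.0/12 (H4) depth=12
  + 183.227.236.180/32 (H4) depth=32
  + 183.0.0.0/8 (H4) depth=8
  + 183.0.0.0/8 (H1) depth=8
  + 107.192.0.0/10 (H3) depth=10
  - 107.235.209.124/32 clear@32

== LOOKUPS ==
["H2","H2","H2","H2","H2","H2","H2","H2","H2","H2","H2","H3","H1","H3","H2"]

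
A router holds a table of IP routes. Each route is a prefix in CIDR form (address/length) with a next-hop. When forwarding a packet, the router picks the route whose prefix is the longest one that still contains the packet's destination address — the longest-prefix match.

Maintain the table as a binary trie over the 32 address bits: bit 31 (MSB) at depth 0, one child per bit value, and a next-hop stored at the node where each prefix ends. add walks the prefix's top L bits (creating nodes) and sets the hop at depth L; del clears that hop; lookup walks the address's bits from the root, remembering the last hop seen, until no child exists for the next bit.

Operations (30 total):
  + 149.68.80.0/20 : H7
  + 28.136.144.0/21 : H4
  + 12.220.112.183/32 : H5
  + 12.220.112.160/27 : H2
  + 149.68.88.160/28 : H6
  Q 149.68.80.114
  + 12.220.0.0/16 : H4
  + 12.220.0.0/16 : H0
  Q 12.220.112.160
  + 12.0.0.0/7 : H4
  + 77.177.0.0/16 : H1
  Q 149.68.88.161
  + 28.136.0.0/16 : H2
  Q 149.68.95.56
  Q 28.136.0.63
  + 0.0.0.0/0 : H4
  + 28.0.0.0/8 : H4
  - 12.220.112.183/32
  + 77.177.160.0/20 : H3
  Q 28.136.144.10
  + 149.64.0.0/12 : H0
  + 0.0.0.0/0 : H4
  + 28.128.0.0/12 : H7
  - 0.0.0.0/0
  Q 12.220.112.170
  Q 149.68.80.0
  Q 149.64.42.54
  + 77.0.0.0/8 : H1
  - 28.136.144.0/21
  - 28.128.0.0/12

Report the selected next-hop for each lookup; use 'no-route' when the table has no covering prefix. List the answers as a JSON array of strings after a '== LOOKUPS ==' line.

Process each operation:
  + 149.68.80.0/20 (H7) depth=20
  + 28.136.144.0/21 (H4) depth=21
  + 12.220.112.183/32 (H5) depth=32
  + 12.220.112.160/27 (H2) depth=27
  + 149.68.88.160/28 (H6) depth=28
  lookup 149.68.80.114: bits 10010101010001000101 walk d0:-→d1:-→d2:-→d3:-→d4:-→d5:-→d6:-→d7:-→d8:-→d9:-→d10:-→d11:-→d12:-→d13:-→d14:-→d15:-→d16:-→d17:-→d18:-→d19:-→d20:H7 -> H7
  + 12.220.0.0/16 (H4) depth=16
  + 12.220.0.0/16 (H0) depth=16
  lookup 12.220.112.160: bits 000011001101110001110000101 walk d0:-→d1:-→d2:-→d3:-→d4:-→d5:-→d6:-→d7:-→d8:-→d9:-→d10:-→d11:-→d12:-→d13:-→d14:-→d15:-→d16:H0→d17:-→d18:-→d19:-→d20:-→d21:-→d22:-→d23:-→d24:-→d25:-→d26:-→d27:H2 -> H2
  + 12.0.0.0/7 (H4) depth=7
  + 77.177.0.0/16 (H1) depth=16
  lookup 149.68.88.161: bits 1001010101000100010110001010 walk d0:-→d1:-→d2:-→d3:-→d4:-→d5:-→d6:-→d7:-→d8:-→d9:-→d10:-→d11:-→d12:-→d13:-→d14:-→d15:-→d16:-→d17:-→d18:-→d19:-→d20:H7→d21:-→d22:-→d23:-→d24:-→d25:-→d26:-→d27:-→d28:H6 -> H6
  + 28.136.0.0/16 (H2) depth=16
  lookup 149.68.95.56: bits 100101010100010001011 walk d0:-→d1:-→d2:-→d3:-→d4:-→d5:-→d6:-→d7:-→d8:-→d9:-→d10:-→d11:-→d12:-→d13:-→d14:-→d15:-→d16:-→d17:-→d18:-→d19:-→d20:H7→d21:- -> H7
  lookup 28.136.0.63: bits 0001110010001000 walk d0:-→d1:-→d2:-→d3:-→d4:-→d5:-→d6:-→d7:-→d8:-→d9:-→d10:-→d11:-→d12:-→d13:-→d14:-→d15:-→d16:H2 -> H2
  + 0.0.0.0/0 (H4) depth=0
  + 28.0.0.0/8 (H4) depth=8
  - 12.220.112.183/32 clear@32
  + 77.177.160.0/20 (H3) depth=20
  lookup 28.136.144.10: bits 000111001000100010010 walk d0:H4→d1:-→d2:-→d3:-→d4:-→d5:-→d6:-→d7:-→d8:H4→d9:-→d10:-→d11:-→d12:-→d13:-→d14:-→d15:-→d16:H2→d17:-→d18:-→d19:-→d20:-→d21:H4 -> H4
  + 149.64.0.0/12 (H0) depth=12
  + 0.0.0.0/0 (H4) depth=0
  + 28.128.0.0/12 (H7) depth=12
  - 0.0.0.0/0 clear@0
  lookup 12.220.112.170: bits 000011001101110001110000101 walk d0:-→d1:-→d2:-→d3:-→d4:-→d5:-→d6:-→d7:H4→d8:-→d9:-→d10:-→d11:-→d12:-→d13:-→d14:-→d15:-→d16:H0→d17:-→d18:-→d19:-→d20:-→d21:-→d22:-→d23:-→d24:-→d25:-→d26:-→d27:H2 -> H2
  lookup 149.68.80.0: bits 10010101010001000101 walk d0:-→d1:-→d2:-→d3:-→d4:-→d5:-→d6:-→d7:-→d8:-→d9:-→d10:-→d11:-→d12:H0→d13:-→d14:-→d15:-→d16:-→d17:-→d18:-→d19:-→d20:H7 -> H7
  lookup 149.64.42.54: bits 1001010101000 walk d0:-→d1:-→d2:-→d3:-→d4:-→d5:-→d6:-→d7:-→d8:-→d9:-→d10:-→d11:-→d12:H0→d13:- -> H0
  + 77.0.0.0/8 (H1) depth=8
  - 28.136.144.0/21 clear@21
  - 28.128.0.0/12 clear@12

== LOOKUPS ==
["H7","H2","H6","H7","H2","H4","H2","H7","H0"]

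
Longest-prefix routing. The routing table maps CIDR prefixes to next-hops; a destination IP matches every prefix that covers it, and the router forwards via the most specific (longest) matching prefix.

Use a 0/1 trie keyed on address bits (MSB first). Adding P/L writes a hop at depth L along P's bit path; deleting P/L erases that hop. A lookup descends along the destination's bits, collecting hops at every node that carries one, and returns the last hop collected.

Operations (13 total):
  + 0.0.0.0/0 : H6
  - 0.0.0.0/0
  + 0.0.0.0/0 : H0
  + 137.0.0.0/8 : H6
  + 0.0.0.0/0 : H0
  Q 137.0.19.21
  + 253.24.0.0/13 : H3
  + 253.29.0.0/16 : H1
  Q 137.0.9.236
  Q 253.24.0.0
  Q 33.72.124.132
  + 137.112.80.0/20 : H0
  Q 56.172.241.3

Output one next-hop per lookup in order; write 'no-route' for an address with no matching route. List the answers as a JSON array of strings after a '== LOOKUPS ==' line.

Process each operation:
  + 0.0.0.0/0 (H6) depth=0
  del 0.0.0.0/0 (clear depth 0)
  + 0.0.0.0/0 (H0) depth=0
  + 137.0.0.0/8 (H6) depth=8
  + 0.0.0.0/0 (H0) depth=0
  Q 137.0.19.21: descend 10001001 ; hops seen [H0,H6] ; pick H6
  + 253.24.0.0/13 (H3) depth=13
  + 253.29.0.0/16 (H1) depth=16
  Q 137.0.9.236: descend 10001001 ; hops seen [H0,H6] ; pick H6
  Q 253.24.0.0: descend 1111110100011 ; hops seen [H0,H3] ; pick H3
  Q 33.72.124.132: descend ε ; hops seen [H0] ; pick H0
  + 137.112.80.0/20 (H0) depth=20
  Q 56.172.241.3: descend ε ; hops seen [H0] ; pick H0

== LOOKUPS ==
["H6","H6","H3","H0","H0"]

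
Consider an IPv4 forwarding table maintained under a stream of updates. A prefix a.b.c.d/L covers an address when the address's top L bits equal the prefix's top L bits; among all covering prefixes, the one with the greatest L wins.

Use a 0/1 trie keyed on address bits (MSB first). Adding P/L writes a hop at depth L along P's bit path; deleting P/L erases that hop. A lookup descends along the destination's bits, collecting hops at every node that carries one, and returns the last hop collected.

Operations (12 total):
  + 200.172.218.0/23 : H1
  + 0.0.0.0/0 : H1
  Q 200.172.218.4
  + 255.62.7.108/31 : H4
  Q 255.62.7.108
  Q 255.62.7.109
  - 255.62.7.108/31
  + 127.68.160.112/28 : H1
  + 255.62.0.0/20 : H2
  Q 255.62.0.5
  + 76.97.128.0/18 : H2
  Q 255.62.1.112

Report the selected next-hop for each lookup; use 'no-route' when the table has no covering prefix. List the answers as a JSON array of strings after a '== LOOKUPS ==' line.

Process each operation:
  add 200.172.218.0/23 -> H1 at depth 23
  add 0.0.0.0/0 -> H1 at depth 0
  ? 200.172.218.4  path d0:H1→d1:-→d2:-→d3:-→d4:-→d5:-→d6:-→d7:-→d8:-→d9:-→d10:-→d11:-→d12:-→d13:-→d14:-→d15:-→d16:-→d17:-→d18:-→d19:-→d20:-→d21:-→d22:-→d23:H1  best=H1
  add 255.62.7.108/31 -> H4 at depth 31
  ? 255.62.7.108  path d0:H1→d1:-→d2:-→d3:-→d4:-→d5:-→d6:-→d7:-→d8:-→d9:-→d10:-→d11:-→d12:-→d13:-→d14:-→d15:-→d16:-→d17:-→d18:-→d19:-→d20:-→d21:-→d22:-→d23:-→d24:-→d25:-→d26:-→d27:-→d28:-→d29:-→d30:-→d31:H4  best=H4
  ? 255.62.7.109  path d0:H1→d1:-→d2:-→d3:-→d4:-→d5:-→d6:-→d7:-→d8:-→d9:-→d10:-→d11:-→d12:-→d13:-→d14:-→d15:-→d16:-→d17:-→d18:-→d19:-→d20:-→d21:-→d22:-→d23:-→d24:-→d25:-→d26:-→d27:-→d28:-→d29:-→d30:-→d31:H4  best=H4
  - 255.62.7.108/31 clear@31
  add 127.68.160.112/28 -> H1 at depth 28
  add 255.62.0.0/20 -> H2 at depth 20
  ? 255.62.0.5  path d0:H1→d1:-→d2:-→d3:-→d4:-→d5:-→d6:-→d7:-→d8:-→d9:-→d10:-→d11:-→d12:-→d13:-→d14:-→d15:-→d16:-→d17:-→d18:-→d19:-→d20:H2→d21:-  best=H2
  add 76.97.128.0/18 -> H2 at depth 18
  ? 255.62.1.112  path d0:H1→d1:-→d2:-→d3:-→d4:-→d5:-→d6:-→d7:-→d8:-→d9:-→d10:-→d11:-→d12:-→d13:-→d14:-→d15:-→d16:-→d17:-→d18:-→d19:-→d20:H2→d21:-  best=H2

== LOOKUPS ==
["H1","H4","H4","H2","H2"]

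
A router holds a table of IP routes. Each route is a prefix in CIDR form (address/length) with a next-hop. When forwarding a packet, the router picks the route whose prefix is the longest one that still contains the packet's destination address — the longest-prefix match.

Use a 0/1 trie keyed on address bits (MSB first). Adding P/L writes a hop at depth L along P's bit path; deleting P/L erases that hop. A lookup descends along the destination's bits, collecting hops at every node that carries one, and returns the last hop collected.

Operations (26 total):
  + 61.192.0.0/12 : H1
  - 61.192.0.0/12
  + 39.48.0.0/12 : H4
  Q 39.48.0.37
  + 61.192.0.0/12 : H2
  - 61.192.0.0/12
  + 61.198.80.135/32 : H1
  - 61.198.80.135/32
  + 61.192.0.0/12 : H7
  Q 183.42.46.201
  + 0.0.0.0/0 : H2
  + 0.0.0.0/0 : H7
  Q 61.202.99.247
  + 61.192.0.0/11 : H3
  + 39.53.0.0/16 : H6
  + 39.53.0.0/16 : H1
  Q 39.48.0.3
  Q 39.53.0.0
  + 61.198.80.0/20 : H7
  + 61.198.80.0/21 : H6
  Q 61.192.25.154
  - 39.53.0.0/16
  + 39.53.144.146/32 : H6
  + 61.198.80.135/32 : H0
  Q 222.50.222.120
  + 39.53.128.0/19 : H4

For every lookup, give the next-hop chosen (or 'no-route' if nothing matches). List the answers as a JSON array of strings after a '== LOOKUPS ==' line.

Trace:
  + 61.192.0.0/12 (H1) depth=12
  del 61.192.0.0/12 (clear depth 12)
  + 39.48.0.0/12 (H4) depth=12
  ? 39.48.0.37  path d0:-→d1:-→d2:-→d3:-→d4:-→d5:-→d6:-→d7:-→d8:-→d9:-→d10:-→d11:-→d12:H4  best=H4
  + 61.192.0.0/12 (H2) depth=12
  del 61.192.0.0/12 (clear depth 12)
  + 61.198.80.135/32 (H1) depth=32
  del 61.198.80.135/32 (clear depth 32)
  + 61.192.0.0/12 (H7) depth=12
  ? 183.42.46.201  path d0:-  best=no-route
  + 0.0.0.0/0 (H2) depth=0
  + 0.0.0.0/0 (H7) depth=0
  ? 61.202.99.247  path d0:H7→d1:-→d2:-→d3:-→d4:-→d5:-→d6:-→d7:-→d8:-→d9:-→d10:-→d11:-→d12:H7  best=H7
  + 61.192.0.0/11 (H3) depth=11
  + 39.53.0.0/16 (H6) depth=16
  + 39.53.0.0/16 (H1) depth=16
  ? 39.48.0.3  path d0:H7→d1:-→d2:-→d3:-→d4:-→d5:-→d6:-→d7:-→d8:-→d9:-→d10:-→d11:-→d12:H4→d13:-  best=H4
  ? 39.53.0.0  path d0:H7→d1:-→d2:-→d3:-→d4:-→d5:-→d6:-→d7:-→d8:-→d9:-→d10:-→d11:-→d12:H4→d13:-→d14:-→d15:-→d16:H1  best=H1
  + 61.198.80.0/20 (H7) depth=20
  + 61.198.80.0/21 (H6) depth=21
  ? 61.192.25.154  path d0:H7→d1:-→d2:-→d3:-→d4:-→d5:-→d6:-→d7:-→d8:-→d9:-→d10:-→d11:H3→d12:H7→d13:-  best=H7
  del 39.53.0.0/16 (clear depth 16)
  + 39.53.144.146/32 (H6) depth=32
  + 61.198.80.135/32 (H0) depth=32
  ? 222.50.222.120  path d0:H7  best=H7
  + 39.53.128.0/19 (H4) depth=19

== LOOKUPS ==
["H4","no-route","H7","H4","H1","H7","H7"]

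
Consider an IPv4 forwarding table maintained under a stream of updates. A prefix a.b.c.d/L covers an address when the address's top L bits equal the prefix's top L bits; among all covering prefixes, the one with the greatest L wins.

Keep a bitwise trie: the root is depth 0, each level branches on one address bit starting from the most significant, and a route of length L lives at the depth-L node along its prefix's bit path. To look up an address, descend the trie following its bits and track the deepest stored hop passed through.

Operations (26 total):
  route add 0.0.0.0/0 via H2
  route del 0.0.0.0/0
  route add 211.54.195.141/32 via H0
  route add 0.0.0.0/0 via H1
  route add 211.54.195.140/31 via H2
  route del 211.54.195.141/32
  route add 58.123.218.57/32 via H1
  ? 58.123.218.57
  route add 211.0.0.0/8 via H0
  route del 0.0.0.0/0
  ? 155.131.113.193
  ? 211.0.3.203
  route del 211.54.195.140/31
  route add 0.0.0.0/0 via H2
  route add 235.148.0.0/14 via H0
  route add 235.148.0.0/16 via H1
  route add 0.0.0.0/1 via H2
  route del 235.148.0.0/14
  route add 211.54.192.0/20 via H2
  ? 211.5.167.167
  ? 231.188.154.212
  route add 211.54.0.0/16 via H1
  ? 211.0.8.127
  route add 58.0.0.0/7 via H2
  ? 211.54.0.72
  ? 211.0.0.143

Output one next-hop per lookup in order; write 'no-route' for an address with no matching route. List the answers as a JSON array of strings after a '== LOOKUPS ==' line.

Process each operation:
  + 0.0.0.0/0 (H2) depth=0
  del 0.0.0.0/0 (clear depth 0)
  + 211.54.195.141/32 (H0) depth=32
  + 0.0.0.0/0 (H1) depth=0
  + 211.54.195.140/31 (H2) depth=31
  del 211.54.195.141/32 (clear depth 32)
  + 58.123.218.57/32 (H1) depth=32
  lookup 58.123.218.57: bits 00111010011110111101101000111001 walk d0:H1→d1:-→d2:-→d3:-→d4:-→d5:-→d6:-→d7:-→d8:-→d9:-→d10:-→d11:-→d12:-→d13:-→d14:-→d15:-→d16:-→d17:-→d18:-→d19:-→d20:-→d21:-→d22:-→d23:-→d24:-→d25:-→d26:-→d27:-→d28:-→d29:-→d30:-→d31:-→d32:H1 -> H1
  + 211.0.0.0/8 (H0) depth=8
  del 0.0.0.0/0 (clear depth 0)
  lookup 155.131.113.193: bits 1 walk d0:-→d1:- -> no-route
  lookup 211.0.3.203: bits 1101001100 walk d0:-→d1:-→d2:-→d3:-→d4:-→d5:-→d6:-→d7:-→d8:H0→d9:-→d10:- -> H0
  del 211.54.195.140/31 (clear depth 31)
  + 0.0.0.0/0 (H2) depth=0
  + 235.148.0.0/14 (H0) depth=14
  + 235.148.0.0/16 (H1) depth=16
  + 0.0.0.0/1 (H2) depth=1
  del 235.148.0.0/14 (clear depth 14)
  + 211.54.192.0/20 (H2) depth=20
  lookup 211.5.167.167: bits 1101001100 walk d0:H2→d1:-→d2:-→d3:-→d4:-→d5:-→d6:-→d7:-→d8:H0→d9:-→d10:- -> H0
  lookup 231.188.154.212: bits 1110 walk d0:H2→d1:-→d2:-→d3:-→d4:- -> H2
  + 211.54.0.0/16 (H1) depth=16
  lookup 211.0.8.127: bits 1101001100 walk d0:H2→d1:-→d2:-→d3:-→d4:-→d5:-→d6:-→d7:-→d8:H0→d9:-→d10:- -> H0
  + 58.0.0.0/7 (H2) depth=7
  lookup 211.54.0.72: bits 1101001100110110 walk d0:H2→d1:-→d2:-→d3:-→d4:-→d5:-→d6:-→d7:-→d8:H0→d9:-→d10:-→d11:-→d12:-→d13:-→d14:-→d15:-→d16:H1 -> H1
  lookup 211.0.0.143: bits 1101001100 walk d0:H2→d1:-→d2:-→d3:-→d4:-→d5:-→d6:-→d7:-→d8:H0→d9:-→d10:- -> H0

== LOOKUPS ==
["H1","no-route","H0","H0","H2","H0","H1","H0"]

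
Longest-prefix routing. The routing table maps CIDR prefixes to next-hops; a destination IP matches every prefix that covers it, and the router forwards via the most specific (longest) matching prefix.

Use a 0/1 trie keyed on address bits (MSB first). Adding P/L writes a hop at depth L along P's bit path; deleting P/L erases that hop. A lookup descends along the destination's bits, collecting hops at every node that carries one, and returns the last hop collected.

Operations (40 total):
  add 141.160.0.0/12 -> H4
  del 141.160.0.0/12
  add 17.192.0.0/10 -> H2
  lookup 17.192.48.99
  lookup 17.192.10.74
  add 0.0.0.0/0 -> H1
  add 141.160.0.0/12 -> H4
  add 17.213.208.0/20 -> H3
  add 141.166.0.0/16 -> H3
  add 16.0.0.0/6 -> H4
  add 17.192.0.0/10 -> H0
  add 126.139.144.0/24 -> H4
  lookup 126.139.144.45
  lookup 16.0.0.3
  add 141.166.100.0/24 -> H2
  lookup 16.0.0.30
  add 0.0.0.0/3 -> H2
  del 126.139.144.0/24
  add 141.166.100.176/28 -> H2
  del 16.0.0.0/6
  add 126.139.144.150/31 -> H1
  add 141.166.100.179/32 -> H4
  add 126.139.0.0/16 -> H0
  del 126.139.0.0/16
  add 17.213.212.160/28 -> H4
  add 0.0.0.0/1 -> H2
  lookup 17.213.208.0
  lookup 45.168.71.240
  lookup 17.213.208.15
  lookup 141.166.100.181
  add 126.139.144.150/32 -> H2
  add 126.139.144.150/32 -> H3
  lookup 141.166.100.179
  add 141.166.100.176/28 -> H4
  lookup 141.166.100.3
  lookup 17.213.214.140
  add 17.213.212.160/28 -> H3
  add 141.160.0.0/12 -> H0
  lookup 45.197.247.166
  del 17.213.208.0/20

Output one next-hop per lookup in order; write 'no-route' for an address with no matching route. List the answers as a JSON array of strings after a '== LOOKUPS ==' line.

Process each operation:
  + 141.160.0.0/12 (H4) depth=12
  - 141.160.0.0/12 clear@12
  + 17.192.0.0/10 (H2) depth=10
  ? 17.192.48.99  path d0:-→d1:-→d2:-→d3:-→d4:-→d5:-→d6:-→d7:-→d8:-→d9:-→d10:H2  best=H2
  ? 17.192.10.74  path d0:-→d1:-→d2:-→d3:-→d4:-→d5:-→d6:-→d7:-→d8:-→d9:-→d10:H2  best=H2
  + 0.0.0.0/0 (H1) depth=0
  + 141.160.0.0/12 (H4) depth=12
  + 17.213.208.0/20 (H3) depth=20
  + 141.166.0.0/16 (H3) depth=16
  + 16.0.0.0/6 (H4) depth=6
  + 17.192.0.0/10 (H0) depth=10
  + 126.139.144.0/24 (H4) depth=24
  ? 126.139.144.45  path d0:H1→d1:-→d2:-→d3:-→d4:-→d5:-→d6:-→d7:-→d8:-→d9:-→d10:-→d11:-→d12:-→d13:-→d14:-→d15:-→d16:-→d17:-→d18:-→d19:-→d20:-→d21:-→d22:-→d23:-→d24:H4  best=H4
  ? 16.0.0.3  path d0:H1→d1:-→d2:-→d3:-→d4:-→d5:-→d6:H4→d7:-  best=H4
  + 141.166.100.0/24 (H2) depth=24
  ? 16.0.0.30  path d0:H1→d1:-→d2:-→d3:-→d4:-→d5:-→d6:H4→d7:-  best=H4
  + 0.0.0.0/3 (H2) depth=3
  - 126.139.144.0/24 clear@24
  + 141.166.100.176/28 (H2) depth=28
  - 16.0.0.0/6 clear@6
  + 126.139.144.150/31 (H1) depth=31
  + 141.166.100.179/32 (H4) depth=32
  + 126.139.0.0/16 (H0) depth=16
  - 126.139.0.0/16 clear@16
  + 17.213.212.160/28 (H4) depth=28
  + 0.0.0.0/1 (H2) depth=1
  ? 17.213.208.0  path d0:H1→d1:H2→d2:-→d3:H2→d4:-→d5:-→d6:-→d7:-→d8:-→d9:-→d10:H0→d11:-→d12:-→d13:-→d14:-→d15:-→d16:-→d17:-→d18:-→d19:-→d20:H3→d21:-  best=H3
  ? 45.168.71.240  path d0:H1→d1:H2→d2:-  best=H2
  ? 17.213.208.15  path d0:H1→d1:H2→d2:-→d3:H2→d4:-→d5:-→d6:-→d7:-→d8:-→d9:-→d10:H0→d11:-→d12:-→d13:-→d14:-→d15:-→d16:-→d17:-→d18:-→d19:-→d20:H3→d21:-  best=H3
  ? 141.166.100.181  path d0:H1→d1:-→d2:-→d3:-→d4:-→d5:-→d6:-→d7:-→d8:-→d9:-→d10:-→d11:-→d12:H4→d13:-→d14:-→d15:-→d16:H3→d17:-→d18:-→d19:-→d20:-→d21:-→d22:-→d23:-→d24:H2→d25:-→d26:-→d27:-→d28:H2→d29:-  best=H2
  + 126.139.144.150/32 (H2) depth=32
  + 126.139.144.150/32 (H3) depth=32
  ? 141.166.100.179  path d0:H1→d1:-→d2:-→d3:-→d4:-→d5:-→d6:-→d7:-→d8:-→d9:-→d10:-→d11:-→d12:H4→d13:-→d14:-→d15:-→d16:H3→d17:-→d18:-→d19:-→d20:-→d21:-→d22:-→d23:-→d24:H2→d25:-→d26:-→d27:-→d28:H2→d29:-→d30:-→d31:-→d32:H4  best=H4
  + 141.166.100.176/28 (H4) depth=28
  ? 141.166.100.3  path d0:H1→d1:-→d2:-→d3:-→d4:-→d5:-→d6:-→d7:-→d8:-→d9:-→d10:-→d11:-→d12:H4→d13:-→d14:-→d15:-→d16:H3→d17:-→d18:-→d19:-→d20:-→d21:-→d22:-→d23:-→d24:H2  best=H2
  ? 17.213.214.140  path d0:H1→d1:H2→d2:-→d3:H2→d4:-→d5:-→d6:-→d7:-→d8:-→d9:-→d10:H0→d11:-→d12:-→d13:-→d14:-→d15:-→d16:-→d17:-→d18:-→d19:-→d20:H3→d21:-→d22:-  best=H3
  + 17.213.212.160/28 (H3) depth=28
  + 141.160.0.0/12 (H0) depth=12
  ? 45.197.247.166  path d0:H1→d1:H2→d2:-  best=H2
  - 17.213.208.0/20 clear@20

== LOOKUPS ==
["H2","H2","H4","H4","H4","H3","H2","H3","H2","H4","H2","H3","H2"]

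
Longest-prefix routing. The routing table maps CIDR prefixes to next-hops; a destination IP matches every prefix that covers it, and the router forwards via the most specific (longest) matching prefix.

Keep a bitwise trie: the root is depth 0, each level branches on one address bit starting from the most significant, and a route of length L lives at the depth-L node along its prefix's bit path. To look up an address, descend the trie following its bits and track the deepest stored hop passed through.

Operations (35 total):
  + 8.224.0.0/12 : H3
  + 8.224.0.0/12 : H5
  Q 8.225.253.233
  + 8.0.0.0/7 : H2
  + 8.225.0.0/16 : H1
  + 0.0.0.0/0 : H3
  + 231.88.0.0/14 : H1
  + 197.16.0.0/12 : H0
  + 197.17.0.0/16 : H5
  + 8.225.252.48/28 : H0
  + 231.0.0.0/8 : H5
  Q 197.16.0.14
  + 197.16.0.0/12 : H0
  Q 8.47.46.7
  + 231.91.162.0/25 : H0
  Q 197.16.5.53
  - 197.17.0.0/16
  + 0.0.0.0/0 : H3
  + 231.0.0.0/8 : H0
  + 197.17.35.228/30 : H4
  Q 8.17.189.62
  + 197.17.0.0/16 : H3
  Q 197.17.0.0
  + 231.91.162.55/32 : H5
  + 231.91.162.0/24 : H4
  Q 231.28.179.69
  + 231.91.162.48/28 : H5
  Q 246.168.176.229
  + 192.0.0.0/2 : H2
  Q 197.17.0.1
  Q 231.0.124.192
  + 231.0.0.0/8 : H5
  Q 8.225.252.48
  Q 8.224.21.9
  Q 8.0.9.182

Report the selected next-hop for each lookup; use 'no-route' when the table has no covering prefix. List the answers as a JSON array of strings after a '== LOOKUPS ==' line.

Process each operation:
  + 8.224.0.0/12 (H3) depth=12
  + 8.224.0.0/12 (H5) depth=12
  lookup 8.225.253.233: bits 000010001110 walk d0:-→d1:-→d2:-→d3:-→d4:-→d5:-→d6:-→d7:-→d8:-→d9:-→d10:-→d11:-→d12:H5 -> H5
  + 8.0.0.0/7 (H2) depth=7
  + 8.225.0.0/16 (H1) depth=16
  + 0.0.0.0/0 (H3) depth=0
  + 231.88.0.0/14 (H1) depth=14
  + 197.16.0.0/12 (H0) depth=12
  + 197.17.0.0/16 (H5) depth=16
  + 8.225.252.48/28 (H0) depth=28
  + 231.0.0.0/8 (H5) depth=8
  lookup 197.16.0.14: bits 110001010001000 walk d0:H3→d1:-→d2:-→d3:-→d4:-→d5:-→d6:-→d7:-→d8:-→d9:-→d10:-→d11:-→d12:H0→d13:-→d14:-→d15:- -> H0
  + 197.16.0.0/12 (H0) depth=12
  lookup 8.47.46.7: bits 00001000 walk d0:H3→d1:-→d2:-→d3:-→d4:-→d5:-→d6:-→d7:H2→d8:- -> H2
  + 231.91.162.0/25 (H0) depth=25
  lookup 197.16.5.53: bits 110001010001000 walk d0:H3→d1:-→d2:-→d3:-→d4:-→d5:-→d6:-→d7:-→d8:-→d9:-→d10:-→d11:-→d12:H0→d13:-→d14:-→d15:- -> H0
  del 197.17.0.0/16 (clear depth 16)
  + 0.0.0.0/0 (H3) depth=0
  + 231.0.0.0/8 (H0) depth=8
  + 197.17.35.228/30 (H4) depth=30
  lookup 8.17.189.62: bits 00001000 walk d0:H3→d1:-→d2:-→d3:-→d4:-→d5:-→d6:-→d7:H2→d8:- -> H2
  + 197.17.0.0/16 (H3) depth=16
  lookup 197.17.0.0: bits 110001010001000100 walk d0:H3→d1:-→d2:-→d3:-→d4:-→d5:-→d6:-→d7:-→d8:-→d9:-→d10:-→d11:-→d12:H0→d13:-→d14:-→d15:-→d16:H3→d17:-→d18:- -> H3
  + 231.91.162.55/32 (H5) depth=32
  + 231.91.162.0/24 (H4) depth=24
  lookup 231.28.179.69: bits 111001110 walk d0:H3→d1:-→d2:-→d3:-→d4:-→d5:-→d6:-→d7:-→d8:H0→d9:- -> H0
  + 231.91.162.48/28 (H5) depth=28
  lookup 246.168.176.229: bits 111 walk d0:H3→d1:-→d2:-→d3:- -> H3
  + 192.0.0.0/2 (H2) depth=2
  lookup 197.17.0.1: bits 110001010001000100 walk d0:H3→d1:-→d2:H2→d3:-→d4:-→d5:-→d6:-→d7:-→d8:-→d9:-→d10:-→d11:-→d12:H0→d13:-→d14:-→d15:-→d16:H3→d17:-→d18:- -> H3
  lookup 231.0.124.192: bits 111001110 walk d0:H3→d1:-→d2:H2→d3:-→d4:-→d5:-→d6:-→d7:-→d8:H0→d9:- -> H0
  + 231.0.0.0/8 (H5) depth=8
  lookup 8.225.252.48: bits 0000100011100001111111000011 walk d0:H3→d1:-→d2:-→d3:-→d4:-→d5:-→d6:-→d7:H2→d8:-→d9:-→d10:-→d11:-→d12:H5→d13:-→d14:-→d15:-→d16:H1→d17:-→d18:-→d19:-→d20:-→d21:-→d22:-→d23:-→d24:-→d25:-→d26:-→d27:-→d28:H0 -> H0
  lookup 8.224.21.9: bits 000010001110000 walk d0:H3→d1:-→d2:-→d3:-→d4:-→d5:-→d6:-→d7:H2→d8:-→d9:-→d10:-→d11:-→d12:H5→d13:-→d14:-→d15:- -> H5
  lookup 8.0.9.182: bits 00001000 walk d0:H3→d1:-→d2:-→d3:-→d4:-→d5:-→d6:-→d7:H2→d8:- -> H2

== LOOKUPS ==
["H5","H0","H2","H0","H2","H3","H0","H3","H3","H0","H0","H5","H2"]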